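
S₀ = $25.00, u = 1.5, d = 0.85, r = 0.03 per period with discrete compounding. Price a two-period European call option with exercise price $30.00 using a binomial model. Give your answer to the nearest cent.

$2.61

Risk-neutral probability p = (1 + 0.03 − 0.85)/(1.5 − 0.85) = 0.1800/0.6500 = 0.2769
Terminal stock prices: S_uu = 56.25, S_ud = 31.88, S_dd = 18.06
Terminal payoffs (S − K): max(26.25, 0) = 26.25, max(1.875, 0) = 1.875, max(-11.94, 0) = 0
Node u (S = 37.5): V_u = 1/1.03·[0.2769·26.2500 + 0.7231·1.8750] = 8.3738
Node d (S = 21.25): V_d = 1/1.03·[0.2769·1.8750 + 0.7231·0.0000] = 0.5041
Node 0 (S = 25): V_0 = 1/1.03·[0.2769·8.3738 + 0.7231·0.5041] = 2.6052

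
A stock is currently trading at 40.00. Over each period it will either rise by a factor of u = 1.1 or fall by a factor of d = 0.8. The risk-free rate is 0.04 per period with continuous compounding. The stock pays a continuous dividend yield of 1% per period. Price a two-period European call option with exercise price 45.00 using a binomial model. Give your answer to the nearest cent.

Per-period risk-free factor R = e^0.04 = 1.0408; dividend-adjusted growth = e^(0.04−0.01) = 1.0305.
Risk-neutral probability p = (1.0305 − 0.8)/(1.1 − 0.8) = 0.2305/0.3000 = 0.7682
Terminal stock prices: S_uu = 48.4, S_ud = 35.2, S_dd = 25.6
Terminal payoffs (S − K): max(3.4, 0) = 3.4, max(-9.8, 0) = 0, max(-19.4, 0) = 0
Node u (S = 44): V_u = e^(−0.04)·[0.7682·3.4000 + 0.2318·0.0000] = 2.5094
Node d (S = 32): V_d = e^(−0.04)·[0.7682·0.0000 + 0.2318·0.0000] = 0.0000
Node 0 (S = 40): V_0 = e^(−0.04)·[0.7682·2.5094 + 0.2318·0.0000] = 1.8521

1.85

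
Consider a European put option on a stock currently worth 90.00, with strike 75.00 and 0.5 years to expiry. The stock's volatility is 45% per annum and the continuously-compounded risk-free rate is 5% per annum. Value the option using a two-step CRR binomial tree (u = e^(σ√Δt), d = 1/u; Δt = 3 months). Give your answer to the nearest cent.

4.79

CRR parameters: u = e^(σ√Δt) = e^(0.45·√0.25) = 1.2523, d = 1/u = 0.7985
Per-period rate: rΔt = 0.05·0.25 = 0.0125, so R = e^0.0125 = 1.0126
Risk-neutral probability p = (e^0.0125 − 0.7985)/(1.2523 − 0.7985) = 0.2141/0.4538 = 0.4717
Terminal stock prices: S_uu = 141.1, S_ud = 90, S_dd = 57.39
Terminal payoffs (K − S): max(-66.15, 0) = 0, max(-15, 0) = 0, max(17.61, 0) = 17.61
Node u (S = 112.7): V_u = e^(−0.0125)·[0.4717·0.0000 + 0.5283·0.0000] = 0.0000
Node d (S = 71.87): V_d = e^(−0.0125)·[0.4717·0.0000 + 0.5283·17.6135] = 9.1895
Node 0 (S = 90): V_0 = e^(−0.0125)·[0.4717·0.0000 + 0.5283·9.1895] = 4.7945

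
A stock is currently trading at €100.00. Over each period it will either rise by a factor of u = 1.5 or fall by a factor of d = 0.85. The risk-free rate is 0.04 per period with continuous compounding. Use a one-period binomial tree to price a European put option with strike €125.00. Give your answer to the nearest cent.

Risk-neutral probability p = (e^0.04 − 0.85)/(1.5 − 0.85) = 0.1908/0.6500 = 0.2936
Terminal stock prices: S_u = 150, S_d = 85
Terminal payoffs (K − S): max(-25, 0) = 0, max(40, 0) = 40
Node 0 (S = 100): V_0 = e^(−0.04)·[0.2936·0.0000 + 0.7064·40.0000] = 27.1498

€27.15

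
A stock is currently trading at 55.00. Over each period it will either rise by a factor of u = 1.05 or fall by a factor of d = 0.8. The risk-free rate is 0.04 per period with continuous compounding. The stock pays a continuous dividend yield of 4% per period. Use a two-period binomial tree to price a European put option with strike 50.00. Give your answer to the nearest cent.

Per-period risk-free factor R = e^0.04 = 1.0408; dividend-adjusted growth = e^(0.04−0.04) = 1.0000.
Risk-neutral probability p = (1.0000 − 0.8)/(1.05 − 0.8) = 0.2000/0.2500 = 0.8000
Terminal stock prices: S_uu = 60.64, S_ud = 46.2, S_dd = 35.2
Terminal payoffs (K − S): max(-10.64, 0) = 0, max(3.8, 0) = 3.8, max(14.8, 0) = 14.8
Node u (S = 57.75): V_u = e^(−0.04)·[0.8000·0.0000 + 0.2000·3.8000] = 0.7302
Node d (S = 44): V_d = e^(−0.04)·[0.8000·3.8000 + 0.2000·14.8000] = 5.7647
Node 0 (S = 55): V_0 = e^(−0.04)·[0.8000·0.7302 + 0.2000·5.7647] = 1.6690

1.67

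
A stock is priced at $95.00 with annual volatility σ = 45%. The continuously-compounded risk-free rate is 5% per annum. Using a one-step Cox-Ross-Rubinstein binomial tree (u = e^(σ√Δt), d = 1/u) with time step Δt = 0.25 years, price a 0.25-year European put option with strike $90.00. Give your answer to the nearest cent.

CRR parameters: u = e^(σ√Δt) = e^(0.45·√0.25) = 1.2523, d = 1/u = 0.7985
Per-period rate: rΔt = 0.05·0.25 = 0.0125, so R = e^0.0125 = 1.0126
Risk-neutral probability p = (e^0.0125 − 0.7985)/(1.2523 − 0.7985) = 0.2141/0.4538 = 0.4717
Terminal stock prices: S_u = 119, S_d = 75.86
Terminal payoffs (K − S): max(-28.97, 0) = 0, max(14.14, 0) = 14.14
Node 0 (S = 95): V_0 = e^(−0.0125)·[0.4717·0.0000 + 0.5283·14.1410] = 7.3778

$7.38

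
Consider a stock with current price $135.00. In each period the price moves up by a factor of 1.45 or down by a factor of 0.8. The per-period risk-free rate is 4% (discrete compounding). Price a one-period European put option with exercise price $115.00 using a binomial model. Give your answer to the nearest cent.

Risk-neutral probability p = (1 + 0.04 − 0.8)/(1.45 − 0.8) = 0.2400/0.6500 = 0.3692
Terminal stock prices: S_u = 195.8, S_d = 108
Terminal payoffs (K − S): max(-80.75, 0) = 0, max(7, 0) = 7
Node 0 (S = 135): V_0 = 1/1.04·[0.3692·0.0000 + 0.6308·7.0000] = 4.2456

$4.25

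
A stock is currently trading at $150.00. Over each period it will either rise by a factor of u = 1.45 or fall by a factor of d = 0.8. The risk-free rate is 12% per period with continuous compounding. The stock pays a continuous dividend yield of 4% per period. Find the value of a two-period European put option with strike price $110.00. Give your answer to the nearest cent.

$3.51

Per-period risk-free factor R = e^0.12 = 1.1275; dividend-adjusted growth = e^(0.12−0.04) = 1.0833.
Risk-neutral probability p = (1.0833 − 0.8)/(1.45 − 0.8) = 0.2833/0.6500 = 0.4358
Terminal stock prices: S_uu = 315.4, S_ud = 174, S_dd = 96
Terminal payoffs (K − S): max(-205.4, 0) = 0, max(-64, 0) = 0, max(14, 0) = 14
Node u (S = 217.5): V_u = e^(−0.12)·[0.4358·0.0000 + 0.5642·0.0000] = 0.0000
Node d (S = 120): V_d = e^(−0.12)·[0.4358·0.0000 + 0.5642·14.0000] = 7.0053
Node 0 (S = 150): V_0 = e^(−0.12)·[0.4358·0.0000 + 0.5642·7.0053] = 3.5053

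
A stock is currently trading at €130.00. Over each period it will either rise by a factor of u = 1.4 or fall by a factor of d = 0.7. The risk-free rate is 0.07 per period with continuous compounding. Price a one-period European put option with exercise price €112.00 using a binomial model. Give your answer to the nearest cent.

€9.16

Risk-neutral probability p = (e^0.07 − 0.7)/(1.4 − 0.7) = 0.3725/0.7000 = 0.5322
Terminal stock prices: S_u = 182, S_d = 91
Terminal payoffs (K − S): max(-70, 0) = 0, max(21, 0) = 21
Node 0 (S = 130): V_0 = e^(−0.07)·[0.5322·0.0000 + 0.4678·21.0000] = 9.1605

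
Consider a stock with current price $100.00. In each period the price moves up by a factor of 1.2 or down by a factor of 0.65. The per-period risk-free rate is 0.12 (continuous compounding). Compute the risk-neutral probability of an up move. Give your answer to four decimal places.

p = 0.8682

Risk-neutral probability p = (e^0.12 − 0.65)/(1.2 − 0.65) = 0.4775/0.5500 = 0.8682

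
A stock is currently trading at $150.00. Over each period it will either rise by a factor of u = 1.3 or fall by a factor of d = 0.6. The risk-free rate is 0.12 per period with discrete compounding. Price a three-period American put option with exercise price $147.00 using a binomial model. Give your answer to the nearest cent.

Risk-neutral probability p = (1 + 0.12 − 0.6)/(1.3 − 0.6) = 0.5200/0.7000 = 0.7429
Terminal stock prices: S_uuu = 329.6, S_uud = 152.1, S_udd = 70.2, S_ddd = 32.4
Terminal payoffs (K − S): max(-182.6, 0) = 0, max(-5.1, 0) = 0, max(76.8, 0) = 76.8, max(114.6, 0) = 114.6
Node uu (S = 253.5): continuation = 1/1.12·[0.7429·0.0000 + 0.2571·0.0000] = 0.0000; exercise value = 0.0000 ≤ continuation, so V_uu = 0.0000
Node ud (S = 117): continuation = 1/1.12·[0.7429·0.0000 + 0.2571·76.8000] = 17.6327; exercise value = 30.0000 > continuation, so V_ud = 30.0000 (exercise)
Node dd (S = 54): continuation = 1/1.12·[0.7429·76.8000 + 0.2571·114.6000] = 77.2500; exercise value = 93.0000 > continuation, so V_dd = 93.0000 (exercise)
Node u (S = 195): continuation = 1/1.12·[0.7429·0.0000 + 0.2571·30.0000] = 6.8878; exercise value = 0.0000 ≤ continuation, so V_u = 6.8878
Node d (S = 90): continuation = 1/1.12·[0.7429·30.0000 + 0.2571·93.0000] = 41.2500; exercise value = 57.0000 > continuation, so V_d = 57.0000 (exercise)
Node 0 (S = 150): continuation = 1/1.12·[0.7429·6.8878 + 0.2571·57.0000] = 17.6551; exercise value = 0.0000 ≤ continuation, so V_0 = 17.6551

$17.66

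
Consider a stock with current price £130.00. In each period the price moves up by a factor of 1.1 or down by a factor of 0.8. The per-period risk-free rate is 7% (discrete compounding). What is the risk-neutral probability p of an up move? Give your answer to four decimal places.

p = 0.9000

Risk-neutral probability p = (1 + 0.07 − 0.8)/(1.1 − 0.8) = 0.2700/0.3000 = 0.9000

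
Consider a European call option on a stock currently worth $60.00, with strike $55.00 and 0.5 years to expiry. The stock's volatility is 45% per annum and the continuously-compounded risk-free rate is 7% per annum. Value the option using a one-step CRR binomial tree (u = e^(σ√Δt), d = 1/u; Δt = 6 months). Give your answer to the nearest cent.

$12.63

CRR parameters: u = e^(σ√Δt) = e^(0.45·√0.5) = 1.3746, d = 1/u = 0.7275
Per-period rate: rΔt = 0.07·0.5 = 0.035, so R = e^0.035 = 1.0356
Risk-neutral probability p = (e^0.035 − 0.7275)/(1.3746 − 0.7275) = 0.3082/0.6472 = 0.4762
Terminal stock prices: S_u = 82.48, S_d = 43.65
Terminal payoffs (S − K): max(27.48, 0) = 27.48, max(-11.35, 0) = 0
Node 0 (S = 60): V_0 = e^(−0.035)·[0.4762·27.4789 + 0.5238·0.0000] = 12.6341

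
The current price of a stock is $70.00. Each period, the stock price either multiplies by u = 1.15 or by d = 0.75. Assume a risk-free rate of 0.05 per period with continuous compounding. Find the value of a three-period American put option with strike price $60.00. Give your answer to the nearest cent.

Risk-neutral probability p = (e^0.05 − 0.75)/(1.15 − 0.75) = 0.3013/0.4000 = 0.7532
Terminal stock prices: S_uuu = 106.5, S_uud = 69.43, S_udd = 45.28, S_ddd = 29.53
Terminal payoffs (K − S): max(-46.46, 0) = 0, max(-9.431, 0) = 0, max(14.72, 0) = 14.72, max(30.47, 0) = 30.47
Node uu (S = 92.57): continuation = e^(−0.05)·[0.7532·0.0000 + 0.2468·0.0000] = 0.0000; exercise value = 0.0000 ≤ continuation, so V_uu = 0.0000
Node ud (S = 60.38): continuation = e^(−0.05)·[0.7532·0.0000 + 0.2468·14.7188] = 3.4557; exercise value = 0.0000 ≤ continuation, so V_ud = 3.4557
Node dd (S = 39.38): continuation = e^(−0.05)·[0.7532·14.7188 + 0.2468·30.4688] = 17.6988; exercise value = 20.6250 > continuation, so V_dd = 20.6250 (exercise)
Node u (S = 80.5): continuation = e^(−0.05)·[0.7532·0.0000 + 0.2468·3.4557] = 0.8114; exercise value = 0.0000 ≤ continuation, so V_u = 0.8114
Node d (S = 52.5): continuation = e^(−0.05)·[0.7532·3.4557 + 0.2468·20.6250] = 7.3183; exercise value = 7.5000 > continuation, so V_d = 7.5000 (exercise)
Node 0 (S = 70): continuation = e^(−0.05)·[0.7532·0.8114 + 0.2468·7.5000] = 2.3422; exercise value = 0.0000 ≤ continuation, so V_0 = 2.3422

$2.34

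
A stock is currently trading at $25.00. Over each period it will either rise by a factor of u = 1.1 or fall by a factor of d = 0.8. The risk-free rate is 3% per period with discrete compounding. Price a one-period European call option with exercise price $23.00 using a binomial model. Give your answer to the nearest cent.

$3.35

Risk-neutral probability p = (1 + 0.03 − 0.8)/(1.1 − 0.8) = 0.2300/0.3000 = 0.7667
Terminal stock prices: S_u = 27.5, S_d = 20
Terminal payoffs (S − K): max(4.5, 0) = 4.5, max(-3, 0) = 0
Node 0 (S = 25): V_0 = 1/1.03·[0.7667·4.5000 + 0.2333·0.0000] = 3.3495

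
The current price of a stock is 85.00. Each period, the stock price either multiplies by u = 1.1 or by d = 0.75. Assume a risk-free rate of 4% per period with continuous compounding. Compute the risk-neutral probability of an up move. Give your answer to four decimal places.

Risk-neutral probability p = (e^0.04 − 0.75)/(1.1 − 0.75) = 0.2908/0.3500 = 0.8309

p = 0.8309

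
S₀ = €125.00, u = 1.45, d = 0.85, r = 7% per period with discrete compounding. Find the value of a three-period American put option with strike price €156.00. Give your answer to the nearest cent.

€32.45

Risk-neutral probability p = (1 + 0.07 − 0.85)/(1.45 − 0.85) = 0.2200/0.6000 = 0.3667
Terminal stock prices: S_uuu = 381.1, S_uud = 223.4, S_udd = 131, S_ddd = 76.77
Terminal payoffs (K − S): max(-225.1, 0) = 0, max(-67.39, 0) = 0, max(25.05, 0) = 25.05, max(79.23, 0) = 79.23
Node uu (S = 262.8): continuation = 1/1.07·[0.3667·0.0000 + 0.6333·0.0000] = 0.0000; exercise value = 0.0000 ≤ continuation, so V_uu = 0.0000
Node ud (S = 154.1): continuation = 1/1.07·[0.3667·0.0000 + 0.6333·25.0469] = 14.8253; exercise value = 1.9375 ≤ continuation, so V_ud = 14.8253
Node dd (S = 90.31): continuation = 1/1.07·[0.3667·25.0469 + 0.6333·79.2344] = 55.4819; exercise value = 65.6875 > continuation, so V_dd = 65.6875 (exercise)
Node u (S = 181.2): continuation = 1/1.07·[0.3667·0.0000 + 0.6333·14.8253] = 8.7751; exercise value = 0.0000 ≤ continuation, so V_u = 8.7751
Node d (S = 106.2): continuation = 1/1.07·[0.3667·14.8253 + 0.6333·65.6875] = 43.9608; exercise value = 49.7500 > continuation, so V_d = 49.7500 (exercise)
Node 0 (S = 125): continuation = 1/1.07·[0.3667·8.7751 + 0.6333·49.7500] = 32.4541; exercise value = 31.0000 ≤ continuation, so V_0 = 32.4541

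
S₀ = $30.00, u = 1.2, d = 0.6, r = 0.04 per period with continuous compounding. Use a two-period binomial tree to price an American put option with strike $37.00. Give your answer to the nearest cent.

$7.61

Risk-neutral probability p = (e^0.04 − 0.6)/(1.2 − 0.6) = 0.4408/0.6000 = 0.7347
Terminal stock prices: S_uu = 43.2, S_ud = 21.6, S_dd = 10.8
Terminal payoffs (K − S): max(-6.2, 0) = 0, max(15.4, 0) = 15.4, max(26.2, 0) = 26.2
Node u (S = 36): continuation = e^(−0.04)·[0.7347·0.0000 + 0.2653·15.4000] = 3.9256; exercise value = 1.0000 ≤ continuation, so V_u = 3.9256
Node d (S = 18): continuation = e^(−0.04)·[0.7347·15.4000 + 0.2653·26.2000] = 17.5492; exercise value = 19.0000 > continuation, so V_d = 19.0000 (exercise)
Node 0 (S = 30): continuation = e^(−0.04)·[0.7347·3.9256 + 0.2653·19.0000] = 7.6144; exercise value = 7.0000 ≤ continuation, so V_0 = 7.6144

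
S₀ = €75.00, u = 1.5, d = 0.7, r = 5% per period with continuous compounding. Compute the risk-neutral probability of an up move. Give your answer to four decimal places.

Risk-neutral probability p = (e^0.05 − 0.7)/(1.5 − 0.7) = 0.3513/0.8000 = 0.4391

p = 0.4391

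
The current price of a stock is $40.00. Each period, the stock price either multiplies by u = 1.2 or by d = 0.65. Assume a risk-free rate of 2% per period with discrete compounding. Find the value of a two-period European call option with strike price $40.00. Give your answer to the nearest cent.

$7.66

Risk-neutral probability p = (1 + 0.02 − 0.65)/(1.2 − 0.65) = 0.3700/0.5500 = 0.6727
Terminal stock prices: S_uu = 57.6, S_ud = 31.2, S_dd = 16.9
Terminal payoffs (S − K): max(17.6, 0) = 17.6, max(-8.8, 0) = 0, max(-23.1, 0) = 0
Node u (S = 48): V_u = 1/1.02·[0.6727·17.6000 + 0.3273·0.0000] = 11.6078
Node d (S = 26): V_d = 1/1.02·[0.6727·0.0000 + 0.3273·0.0000] = 0.0000
Node 0 (S = 40): V_0 = 1/1.02·[0.6727·11.6078 + 0.3273·0.0000] = 7.6558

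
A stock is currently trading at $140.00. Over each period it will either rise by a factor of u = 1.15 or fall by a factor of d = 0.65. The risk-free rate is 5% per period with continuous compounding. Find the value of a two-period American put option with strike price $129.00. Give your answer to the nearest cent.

Risk-neutral probability p = (e^0.05 − 0.65)/(1.15 − 0.65) = 0.4013/0.5000 = 0.8025
Terminal stock prices: S_uu = 185.1, S_ud = 104.7, S_dd = 59.15
Terminal payoffs (K − S): max(-56.15, 0) = 0, max(24.35, 0) = 24.35, max(69.85, 0) = 69.85
Node u (S = 161): continuation = e^(−0.05)·[0.8025·0.0000 + 0.1975·24.3500] = 4.5736; exercise value = 0.0000 ≤ continuation, so V_u = 4.5736
Node d (S = 91): continuation = e^(−0.05)·[0.8025·24.3500 + 0.1975·69.8500] = 31.7086; exercise value = 38.0000 > continuation, so V_d = 38.0000 (exercise)
Node 0 (S = 140): continuation = e^(−0.05)·[0.8025·4.5736 + 0.1975·38.0000] = 10.6289; exercise value = 0.0000 ≤ continuation, so V_0 = 10.6289

$10.63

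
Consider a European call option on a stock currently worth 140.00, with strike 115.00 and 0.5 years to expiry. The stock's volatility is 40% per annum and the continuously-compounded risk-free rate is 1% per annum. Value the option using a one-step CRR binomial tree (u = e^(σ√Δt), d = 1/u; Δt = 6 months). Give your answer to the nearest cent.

CRR parameters: u = e^(σ√Δt) = e^(0.4·√0.5) = 1.3269, d = 1/u = 0.7536
Per-period rate: rΔt = 0.01·0.5 = 0.005, so R = e^0.005 = 1.0050
Risk-neutral probability p = (e^0.005 − 0.7536)/(1.3269 − 0.7536) = 0.2514/0.5733 = 0.4385
Terminal stock prices: S_u = 185.8, S_d = 105.5
Terminal payoffs (S − K): max(70.77, 0) = 70.77, max(-9.491, 0) = 0
Node 0 (S = 140): V_0 = e^(−0.005)·[0.4385·70.7655 + 0.5615·0.0000] = 30.8760

30.88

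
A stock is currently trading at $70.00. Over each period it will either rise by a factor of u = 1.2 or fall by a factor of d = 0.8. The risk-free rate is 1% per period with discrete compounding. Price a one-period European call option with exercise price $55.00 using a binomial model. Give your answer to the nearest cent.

$15.54

Risk-neutral probability p = (1 + 0.01 − 0.8)/(1.2 − 0.8) = 0.2100/0.4000 = 0.5250
Terminal stock prices: S_u = 84, S_d = 56
Terminal payoffs (S − K): max(29, 0) = 29, max(1, 0) = 1
Node 0 (S = 70): V_0 = 1/1.01·[0.5250·29.0000 + 0.4750·1.0000] = 15.5446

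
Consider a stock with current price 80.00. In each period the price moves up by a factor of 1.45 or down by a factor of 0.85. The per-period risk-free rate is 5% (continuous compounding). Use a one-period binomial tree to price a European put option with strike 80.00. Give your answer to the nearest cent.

Risk-neutral probability p = (e^0.05 − 0.85)/(1.45 − 0.85) = 0.2013/0.6000 = 0.3355
Terminal stock prices: S_u = 116, S_d = 68
Terminal payoffs (K − S): max(-36, 0) = 0, max(12, 0) = 12
Node 0 (S = 80): V_0 = e^(−0.05)·[0.3355·0.0000 + 0.6645·12.0000] = 7.5857

7.59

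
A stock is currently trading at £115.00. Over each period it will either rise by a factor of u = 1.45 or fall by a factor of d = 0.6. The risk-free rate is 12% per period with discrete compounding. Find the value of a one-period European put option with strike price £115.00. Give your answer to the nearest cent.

£15.95

Risk-neutral probability p = (1 + 0.12 − 0.6)/(1.45 − 0.6) = 0.5200/0.8500 = 0.6118
Terminal stock prices: S_u = 166.8, S_d = 69
Terminal payoffs (K − S): max(-51.75, 0) = 0, max(46, 0) = 46
Node 0 (S = 115): V_0 = 1/1.12·[0.6118·0.0000 + 0.3882·46.0000] = 15.9454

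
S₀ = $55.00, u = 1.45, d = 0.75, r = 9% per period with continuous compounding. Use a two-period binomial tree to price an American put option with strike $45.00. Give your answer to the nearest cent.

$3.04

Risk-neutral probability p = (e^0.09 − 0.75)/(1.45 − 0.75) = 0.3442/0.7000 = 0.4917
Terminal stock prices: S_uu = 115.6, S_ud = 59.81, S_dd = 30.94
Terminal payoffs (K − S): max(-70.64, 0) = 0, max(-14.81, 0) = 0, max(14.06, 0) = 14.06
Node u (S = 79.75): continuation = e^(−0.09)·[0.4917·0.0000 + 0.5083·0.0000] = 0.0000; exercise value = 0.0000 ≤ continuation, so V_u = 0.0000
Node d (S = 41.25): continuation = e^(−0.09)·[0.4917·0.0000 + 0.5083·14.0625] = 6.5330; exercise value = 3.7500 ≤ continuation, so V_d = 6.5330
Node 0 (S = 55): continuation = e^(−0.09)·[0.4917·0.0000 + 0.5083·6.5330] = 3.0351; exercise value = 0.0000 ≤ continuation, so V_0 = 3.0351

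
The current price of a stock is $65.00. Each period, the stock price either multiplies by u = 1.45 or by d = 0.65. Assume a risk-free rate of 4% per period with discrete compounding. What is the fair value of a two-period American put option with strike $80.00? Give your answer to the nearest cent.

$22.93

Risk-neutral probability p = (1 + 0.04 − 0.65)/(1.45 − 0.65) = 0.3900/0.8000 = 0.4875
Terminal stock prices: S_uu = 136.7, S_ud = 61.26, S_dd = 27.46
Terminal payoffs (K − S): max(-56.66, 0) = 0, max(18.74, 0) = 18.74, max(52.54, 0) = 52.54
Node u (S = 94.25): continuation = 1/1.04·[0.4875·0.0000 + 0.5125·18.7375] = 9.2336; exercise value = 0.0000 ≤ continuation, so V_u = 9.2336
Node d (S = 42.25): continuation = 1/1.04·[0.4875·18.7375 + 0.5125·52.5375] = 34.6731; exercise value = 37.7500 > continuation, so V_d = 37.7500 (exercise)
Node 0 (S = 65): continuation = 1/1.04·[0.4875·9.2336 + 0.5125·37.7500] = 22.9310; exercise value = 15.0000 ≤ continuation, so V_0 = 22.9310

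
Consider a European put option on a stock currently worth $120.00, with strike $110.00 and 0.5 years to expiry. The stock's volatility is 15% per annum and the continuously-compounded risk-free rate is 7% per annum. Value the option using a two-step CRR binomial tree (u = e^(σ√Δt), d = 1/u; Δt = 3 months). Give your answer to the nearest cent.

CRR parameters: u = e^(σ√Δt) = e^(0.15·√0.25) = 1.0779, d = 1/u = 0.9277
Per-period rate: rΔt = 0.07·0.25 = 0.0175, so R = e^0.0175 = 1.0177
Risk-neutral probability p = (e^0.0175 − 0.9277)/(1.0779 − 0.9277) = 0.0899/0.1501 = 0.5988
Terminal stock prices: S_uu = 139.4, S_ud = 120, S_dd = 103.3
Terminal payoffs (K − S): max(-29.42, 0) = 0, max(-10, 0) = 0, max(6.715, 0) = 6.715
Node u (S = 129.3): V_u = e^(−0.0175)·[0.5988·0.0000 + 0.4012·0.0000] = 0.0000
Node d (S = 111.3): V_d = e^(−0.0175)·[0.5988·0.0000 + 0.4012·6.7150] = 2.6471
Node 0 (S = 120): V_0 = e^(−0.0175)·[0.5988·0.0000 + 0.4012·2.6471] = 1.0435

$1.04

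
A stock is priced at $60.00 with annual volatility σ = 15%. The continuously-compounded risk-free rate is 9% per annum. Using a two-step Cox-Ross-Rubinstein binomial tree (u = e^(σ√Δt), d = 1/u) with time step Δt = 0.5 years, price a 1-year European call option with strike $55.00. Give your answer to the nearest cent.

CRR parameters: u = e^(σ√Δt) = e^(0.15·√0.5) = 1.1119, d = 1/u = 0.8994
Per-period rate: rΔt = 0.09·0.5 = 0.045, so R = e^0.045 = 1.0460
Risk-neutral probability p = (e^0.045 − 0.8994)/(1.1119 − 0.8994) = 0.1467/0.2125 = 0.6901
Terminal stock prices: S_uu = 74.18, S_ud = 60, S_dd = 48.53
Terminal payoffs (S − K): max(19.18, 0) = 19.18, max(5, 0) = 5, max(-6.469, 0) = 0
Node u (S = 66.71): V_u = e^(−0.045)·[0.6901·19.1787 + 0.3099·5.0000] = 14.1339
Node d (S = 53.96): V_d = e^(−0.045)·[0.6901·5.0000 + 0.3099·0.0000] = 3.2986
Node 0 (S = 60): V_0 = e^(−0.045)·[0.6901·14.1339 + 0.3099·3.2986] = 10.3016

$10.30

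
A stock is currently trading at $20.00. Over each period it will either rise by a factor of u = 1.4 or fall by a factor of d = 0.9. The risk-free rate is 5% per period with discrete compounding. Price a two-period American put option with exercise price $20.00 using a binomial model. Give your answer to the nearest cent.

Risk-neutral probability p = (1 + 0.05 − 0.9)/(1.4 − 0.9) = 0.1500/0.5000 = 0.3000
Terminal stock prices: S_uu = 39.2, S_ud = 25.2, S_dd = 16.2
Terminal payoffs (K − S): max(-19.2, 0) = 0, max(-5.2, 0) = 0, max(3.8, 0) = 3.8
Node u (S = 28): continuation = 1/1.05·[0.3000·0.0000 + 0.7000·0.0000] = 0.0000; exercise value = 0.0000 ≤ continuation, so V_u = 0.0000
Node d (S = 18): continuation = 1/1.05·[0.3000·0.0000 + 0.7000·3.8000] = 2.5333; exercise value = 2.0000 ≤ continuation, so V_d = 2.5333
Node 0 (S = 20): continuation = 1/1.05·[0.3000·0.0000 + 0.7000·2.5333] = 1.6889; exercise value = 0.0000 ≤ continuation, so V_0 = 1.6889

$1.69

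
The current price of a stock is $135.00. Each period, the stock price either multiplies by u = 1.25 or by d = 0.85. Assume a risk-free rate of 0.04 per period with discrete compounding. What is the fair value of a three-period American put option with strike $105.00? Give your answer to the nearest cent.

$2.84

Risk-neutral probability p = (1 + 0.04 − 0.85)/(1.25 − 0.85) = 0.1900/0.4000 = 0.4750
Terminal stock prices: S_uuu = 263.7, S_uud = 179.3, S_udd = 121.9, S_ddd = 82.91
Terminal payoffs (K − S): max(-158.7, 0) = 0, max(-74.3, 0) = 0, max(-16.92, 0) = 0, max(22.09, 0) = 22.09
Node uu (S = 210.9): continuation = 1/1.04·[0.4750·0.0000 + 0.5250·0.0000] = 0.0000; exercise value = 0.0000 ≤ continuation, so V_uu = 0.0000
Node ud (S = 143.4): continuation = 1/1.04·[0.4750·0.0000 + 0.5250·0.0000] = 0.0000; exercise value = 0.0000 ≤ continuation, so V_ud = 0.0000
Node dd (S = 97.54): continuation = 1/1.04·[0.4750·0.0000 + 0.5250·22.0931] = 11.1528; exercise value = 7.4625 ≤ continuation, so V_dd = 11.1528
Node u (S = 168.8): continuation = 1/1.04·[0.4750·0.0000 + 0.5250·0.0000] = 0.0000; exercise value = 0.0000 ≤ continuation, so V_u = 0.0000
Node d (S = 114.8): continuation = 1/1.04·[0.4750·0.0000 + 0.5250·11.1528] = 5.6300; exercise value = 0.0000 ≤ continuation, so V_d = 5.6300
Node 0 (S = 135): continuation = 1/1.04·[0.4750·0.0000 + 0.5250·5.6300] = 2.8421; exercise value = 0.0000 ≤ continuation, so V_0 = 2.8421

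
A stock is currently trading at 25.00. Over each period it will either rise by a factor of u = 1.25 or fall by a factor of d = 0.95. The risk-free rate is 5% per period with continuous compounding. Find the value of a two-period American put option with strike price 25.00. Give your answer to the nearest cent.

Risk-neutral probability p = (e^0.05 − 0.95)/(1.25 − 0.95) = 0.1013/0.3000 = 0.3376
Terminal stock prices: S_uu = 39.06, S_ud = 29.69, S_dd = 22.56
Terminal payoffs (K − S): max(-14.06, 0) = 0, max(-4.688, 0) = 0, max(2.438, 0) = 2.438
Node u (S = 31.25): continuation = e^(−0.05)·[0.3376·0.0000 + 0.6624·0.0000] = 0.0000; exercise value = 0.0000 ≤ continuation, so V_u = 0.0000
Node d (S = 23.75): continuation = e^(−0.05)·[0.3376·0.0000 + 0.6624·2.4375] = 1.5359; exercise value = 1.2500 ≤ continuation, so V_d = 1.5359
Node 0 (S = 25): continuation = e^(−0.05)·[0.3376·0.0000 + 0.6624·1.5359] = 0.9678; exercise value = 0.0000 ≤ continuation, so V_0 = 0.9678

0.97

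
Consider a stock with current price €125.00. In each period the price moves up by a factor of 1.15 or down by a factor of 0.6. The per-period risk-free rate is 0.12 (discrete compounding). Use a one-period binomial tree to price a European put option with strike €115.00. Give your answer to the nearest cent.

Risk-neutral probability p = (1 + 0.12 − 0.6)/(1.15 − 0.6) = 0.5200/0.5500 = 0.9455
Terminal stock prices: S_u = 143.8, S_d = 75
Terminal payoffs (K − S): max(-28.75, 0) = 0, max(40, 0) = 40
Node 0 (S = 125): V_0 = 1/1.12·[0.9455·0.0000 + 0.0545·40.0000] = 1.9481

€1.95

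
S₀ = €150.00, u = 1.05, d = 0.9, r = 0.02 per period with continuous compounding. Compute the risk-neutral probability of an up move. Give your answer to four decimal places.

p = 0.8013

Risk-neutral probability p = (e^0.02 − 0.9)/(1.05 − 0.9) = 0.1202/0.1500 = 0.8013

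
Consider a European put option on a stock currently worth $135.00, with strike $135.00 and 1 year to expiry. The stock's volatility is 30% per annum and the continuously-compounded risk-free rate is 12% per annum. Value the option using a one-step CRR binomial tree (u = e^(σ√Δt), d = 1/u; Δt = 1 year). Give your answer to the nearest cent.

$11.33

CRR parameters: u = e^(σ√Δt) = e^(0.3·√1) = 1.3499, d = 1/u = 0.7408
Per-period rate: rΔt = 0.12·1 = 0.12, so R = e^0.12 = 1.1275
Risk-neutral probability p = (e^0.12 − 0.7408)/(1.3499 − 0.7408) = 0.3867/0.6090 = 0.6349
Terminal stock prices: S_u = 182.2, S_d = 100
Terminal payoffs (K − S): max(-47.23, 0) = 0, max(34.99, 0) = 34.99
Node 0 (S = 135): V_0 = e^(−0.12)·[0.6349·0.0000 + 0.3651·34.9895] = 11.3302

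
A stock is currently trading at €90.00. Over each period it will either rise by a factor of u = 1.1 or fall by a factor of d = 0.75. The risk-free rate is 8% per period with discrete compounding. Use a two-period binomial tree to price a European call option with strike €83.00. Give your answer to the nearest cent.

€19.74

Risk-neutral probability p = (1 + 0.08 − 0.75)/(1.1 − 0.75) = 0.3300/0.3500 = 0.9429
Terminal stock prices: S_uu = 108.9, S_ud = 74.25, S_dd = 50.62
Terminal payoffs (S − K): max(25.9, 0) = 25.9, max(-8.75, 0) = 0, max(-32.38, 0) = 0
Node u (S = 99): V_u = 1/1.08·[0.9429·25.9000 + 0.0571·0.0000] = 22.6111
Node d (S = 67.5): V_d = 1/1.08·[0.9429·0.0000 + 0.0571·0.0000] = 0.0000
Node 0 (S = 90): V_0 = 1/1.08·[0.9429·22.6111 + 0.0571·0.0000] = 19.7399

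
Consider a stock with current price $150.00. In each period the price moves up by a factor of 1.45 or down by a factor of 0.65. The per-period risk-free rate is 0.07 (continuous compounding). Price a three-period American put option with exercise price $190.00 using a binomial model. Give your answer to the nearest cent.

Risk-neutral probability p = (e^0.07 − 0.65)/(1.45 − 0.65) = 0.4225/0.8000 = 0.5281
Terminal stock prices: S_uuu = 457.3, S_uud = 205, S_udd = 91.89, S_ddd = 41.19
Terminal payoffs (K − S): max(-267.3, 0) = 0, max(-14.99, 0) = 0, max(98.11, 0) = 98.11, max(148.8, 0) = 148.8
Node uu (S = 315.4): continuation = e^(−0.07)·[0.5281·0.0000 + 0.4719·0.0000] = 0.0000; exercise value = 0.0000 ≤ continuation, so V_uu = 0.0000
Node ud (S = 141.4): continuation = e^(−0.07)·[0.5281·0.0000 + 0.4719·98.1062] = 43.1632; exercise value = 48.6250 > continuation, so V_ud = 48.6250 (exercise)
Node dd (S = 63.38): continuation = e^(−0.07)·[0.5281·98.1062 + 0.4719·148.8063] = 113.7798; exercise value = 126.6250 > continuation, so V_dd = 126.6250 (exercise)
Node u (S = 217.5): continuation = e^(−0.07)·[0.5281·0.0000 + 0.4719·48.6250] = 21.3932; exercise value = 0.0000 ≤ continuation, so V_u = 21.3932
Node d (S = 97.5): continuation = e^(−0.07)·[0.5281·48.6250 + 0.4719·126.6250] = 79.6548; exercise value = 92.5000 > continuation, so V_d = 92.5000 (exercise)
Node 0 (S = 150): continuation = e^(−0.07)·[0.5281·21.3932 + 0.4719·92.5000] = 51.2313; exercise value = 40.0000 ≤ continuation, so V_0 = 51.2313

$51.23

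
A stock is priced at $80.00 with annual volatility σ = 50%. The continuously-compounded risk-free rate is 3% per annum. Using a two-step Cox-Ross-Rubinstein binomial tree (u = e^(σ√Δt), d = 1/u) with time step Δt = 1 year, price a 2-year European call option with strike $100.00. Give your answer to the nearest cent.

$18.30

CRR parameters: u = e^(σ√Δt) = e^(0.5·√1) = 1.6487, d = 1/u = 0.6065
Per-period rate: rΔt = 0.03·1 = 0.03, so R = e^0.03 = 1.0305
Risk-neutral probability p = (e^0.03 − 0.6065)/(1.6487 − 0.6065) = 0.4239/1.0422 = 0.4068
Terminal stock prices: S_uu = 217.5, S_ud = 80, S_dd = 29.43
Terminal payoffs (S − K): max(117.5, 0) = 117.5, max(-20, 0) = 0, max(-70.57, 0) = 0
Node u (S = 131.9): V_u = e^(−0.03)·[0.4068·117.4625 + 0.5932·0.0000] = 46.3672
Node d (S = 48.52): V_d = e^(−0.03)·[0.4068·0.0000 + 0.5932·0.0000] = 0.0000
Node 0 (S = 80): V_0 = e^(−0.03)·[0.4068·46.3672 + 0.5932·0.0000] = 18.3030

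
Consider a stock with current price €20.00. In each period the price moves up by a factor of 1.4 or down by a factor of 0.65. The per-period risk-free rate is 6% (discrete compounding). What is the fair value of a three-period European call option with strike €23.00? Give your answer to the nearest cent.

€5.22

Risk-neutral probability p = (1 + 0.06 − 0.65)/(1.4 − 0.65) = 0.4100/0.7500 = 0.5467
Terminal stock prices: S_uuu = 54.88, S_uud = 25.48, S_udd = 11.83, S_ddd = 5.492
Terminal payoffs (S − K): max(31.88, 0) = 31.88, max(2.48, 0) = 2.48, max(-11.17, 0) = 0, max(-17.51, 0) = 0
Node uu (S = 39.2): V_uu = 1/1.06·[0.5467·31.8800 + 0.4533·2.4800] = 17.5019
Node ud (S = 18.2): V_ud = 1/1.06·[0.5467·2.4800 + 0.4533·0.0000] = 1.2790
Node dd (S = 8.45): V_dd = 1/1.06·[0.5467·0.0000 + 0.4533·0.0000] = 0.0000
Node u (S = 28): V_u = 1/1.06·[0.5467·17.5019 + 0.4533·1.2790] = 9.5731
Node d (S = 13): V_d = 1/1.06·[0.5467·1.2790 + 0.4533·0.0000] = 0.6596
Node 0 (S = 20): V_0 = 1/1.06·[0.5467·9.5731 + 0.4533·0.6596] = 5.2192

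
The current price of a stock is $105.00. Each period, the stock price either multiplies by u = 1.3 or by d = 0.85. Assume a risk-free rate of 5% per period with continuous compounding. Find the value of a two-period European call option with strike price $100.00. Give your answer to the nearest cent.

Risk-neutral probability p = (e^0.05 − 0.85)/(1.3 − 0.85) = 0.2013/0.4500 = 0.4473
Terminal stock prices: S_uu = 177.5, S_ud = 116, S_dd = 75.86
Terminal payoffs (S − K): max(77.45, 0) = 77.45, max(16.02, 0) = 16.02, max(-24.14, 0) = 0
Node u (S = 136.5): V_u = e^(−0.05)·[0.4473·77.4500 + 0.5527·16.0250] = 41.3771
Node d (S = 89.25): V_d = e^(−0.05)·[0.4473·16.0250 + 0.5527·0.0000] = 6.8179
Node 0 (S = 105): V_0 = e^(−0.05)·[0.4473·41.3771 + 0.5527·6.8179] = 21.1888

$21.19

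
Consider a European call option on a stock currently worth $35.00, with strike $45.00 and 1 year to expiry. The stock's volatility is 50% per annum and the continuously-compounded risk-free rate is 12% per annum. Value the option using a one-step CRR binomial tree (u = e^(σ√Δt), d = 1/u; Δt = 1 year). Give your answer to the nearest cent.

$5.63

CRR parameters: u = e^(σ√Δt) = e^(0.5·√1) = 1.6487, d = 1/u = 0.6065
Per-period rate: rΔt = 0.12·1 = 0.12, so R = e^0.12 = 1.1275
Risk-neutral probability p = (e^0.12 − 0.6065)/(1.6487 − 0.6065) = 0.5210/1.0422 = 0.4999
Terminal stock prices: S_u = 57.71, S_d = 21.23
Terminal payoffs (S − K): max(12.71, 0) = 12.71, max(-23.77, 0) = 0
Node 0 (S = 35): V_0 = e^(−0.12)·[0.4999·12.7052 + 0.5001·0.0000] = 5.6329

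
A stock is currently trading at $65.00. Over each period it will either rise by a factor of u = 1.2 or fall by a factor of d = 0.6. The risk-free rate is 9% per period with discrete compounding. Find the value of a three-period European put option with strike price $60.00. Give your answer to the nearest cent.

$3.34

Risk-neutral probability p = (1 + 0.09 − 0.6)/(1.2 − 0.6) = 0.4900/0.6000 = 0.8167
Terminal stock prices: S_uuu = 112.3, S_uud = 56.16, S_udd = 28.08, S_ddd = 14.04
Terminal payoffs (K − S): max(-52.32, 0) = 0, max(3.84, 0) = 3.84, max(31.92, 0) = 31.92, max(45.96, 0) = 45.96
Node uu (S = 93.6): V_uu = 1/1.09·[0.8167·0.0000 + 0.1833·3.8400] = 0.6459
Node ud (S = 46.8): V_ud = 1/1.09·[0.8167·3.8400 + 0.1833·31.9200] = 8.2459
Node dd (S = 23.4): V_dd = 1/1.09·[0.8167·31.9200 + 0.1833·45.9600] = 31.6459
Node u (S = 78): V_u = 1/1.09·[0.8167·0.6459 + 0.1833·8.2459] = 1.8708
Node d (S = 39): V_d = 1/1.09·[0.8167·8.2459 + 0.1833·31.6459] = 11.5008
Node 0 (S = 65): V_0 = 1/1.09·[0.8167·1.8708 + 0.1833·11.5008] = 3.3361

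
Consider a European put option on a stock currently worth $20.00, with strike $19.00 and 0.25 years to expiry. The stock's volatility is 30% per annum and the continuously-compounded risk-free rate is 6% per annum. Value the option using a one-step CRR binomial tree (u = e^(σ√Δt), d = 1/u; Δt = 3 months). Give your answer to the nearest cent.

$0.86

CRR parameters: u = e^(σ√Δt) = e^(0.3·√0.25) = 1.1618, d = 1/u = 0.8607
Per-period rate: rΔt = 0.06·0.25 = 0.015, so R = e^0.015 = 1.0151
Risk-neutral probability p = (e^0.015 − 0.8607)/(1.1618 − 0.8607) = 0.1544/0.3011 = 0.5128
Terminal stock prices: S_u = 23.24, S_d = 17.21
Terminal payoffs (K − S): max(-4.237, 0) = 0, max(1.786, 0) = 1.786
Node 0 (S = 20): V_0 = e^(−0.015)·[0.5128·0.0000 + 0.4872·1.7858] = 0.8572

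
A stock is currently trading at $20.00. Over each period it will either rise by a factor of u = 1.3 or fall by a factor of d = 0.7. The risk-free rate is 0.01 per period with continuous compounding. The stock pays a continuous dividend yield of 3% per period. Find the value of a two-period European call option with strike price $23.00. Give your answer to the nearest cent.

Per-period risk-free factor R = e^0.01 = 1.0101; dividend-adjusted growth = e^(0.01−0.03) = 0.9802.
Risk-neutral probability p = (0.9802 − 0.7)/(1.3 − 0.7) = 0.2802/0.6000 = 0.4670
Terminal stock prices: S_uu = 33.8, S_ud = 18.2, S_dd = 9.8
Terminal payoffs (S − K): max(10.8, 0) = 10.8, max(-4.8, 0) = 0, max(-13.2, 0) = 0
Node u (S = 26): V_u = e^(−0.01)·[0.4670·10.8000 + 0.5330·0.0000] = 4.9934
Node d (S = 14): V_d = e^(−0.01)·[0.4670·0.0000 + 0.5330·0.0000] = 0.0000
Node 0 (S = 20): V_0 = e^(−0.01)·[0.4670·4.9934 + 0.5330·0.0000] = 2.3087

$2.31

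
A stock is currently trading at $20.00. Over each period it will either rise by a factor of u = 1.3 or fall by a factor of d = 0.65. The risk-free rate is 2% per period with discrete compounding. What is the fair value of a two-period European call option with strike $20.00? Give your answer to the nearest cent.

Risk-neutral probability p = (1 + 0.02 − 0.65)/(1.3 − 0.65) = 0.3700/0.6500 = 0.5692
Terminal stock prices: S_uu = 33.8, S_ud = 16.9, S_dd = 8.45
Terminal payoffs (S − K): max(13.8, 0) = 13.8, max(-3.1, 0) = 0, max(-11.55, 0) = 0
Node u (S = 26): V_u = 1/1.02·[0.5692·13.8000 + 0.4308·0.0000] = 7.7014
Node d (S = 13): V_d = 1/1.02·[0.5692·0.0000 + 0.4308·0.0000] = 0.0000
Node 0 (S = 20): V_0 = 1/1.02·[0.5692·7.7014 + 0.4308·0.0000] = 4.2979

$4.30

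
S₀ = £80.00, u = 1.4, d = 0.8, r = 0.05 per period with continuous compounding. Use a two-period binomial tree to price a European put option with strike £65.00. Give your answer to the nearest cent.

£4.22

Risk-neutral probability p = (e^0.05 − 0.8)/(1.4 − 0.8) = 0.2513/0.6000 = 0.4188
Terminal stock prices: S_uu = 156.8, S_ud = 89.6, S_dd = 51.2
Terminal payoffs (K − S): max(-91.8, 0) = 0, max(-24.6, 0) = 0, max(13.8, 0) = 13.8
Node u (S = 112): V_u = e^(−0.05)·[0.4188·0.0000 + 0.5812·0.0000] = 0.0000
Node d (S = 64): V_d = e^(−0.05)·[0.4188·0.0000 + 0.5812·13.8000] = 7.6296
Node 0 (S = 80): V_0 = e^(−0.05)·[0.4188·0.0000 + 0.5812·7.6296] = 4.2182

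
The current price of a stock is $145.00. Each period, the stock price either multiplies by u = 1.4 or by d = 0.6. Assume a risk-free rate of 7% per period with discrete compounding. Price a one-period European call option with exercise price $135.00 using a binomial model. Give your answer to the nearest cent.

Risk-neutral probability p = (1 + 0.07 − 0.6)/(1.4 − 0.6) = 0.4700/0.8000 = 0.5875
Terminal stock prices: S_u = 203, S_d = 87
Terminal payoffs (S − K): max(68, 0) = 68, max(-48, 0) = 0
Node 0 (S = 145): V_0 = 1/1.07·[0.5875·68.0000 + 0.4125·0.0000] = 37.3364

$37.34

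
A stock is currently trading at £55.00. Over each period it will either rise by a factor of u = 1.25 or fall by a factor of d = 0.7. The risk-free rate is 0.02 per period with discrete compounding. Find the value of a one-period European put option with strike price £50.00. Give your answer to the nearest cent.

Risk-neutral probability p = (1 + 0.02 − 0.7)/(1.25 − 0.7) = 0.3200/0.5500 = 0.5818
Terminal stock prices: S_u = 68.75, S_d = 38.5
Terminal payoffs (K − S): max(-18.75, 0) = 0, max(11.5, 0) = 11.5
Node 0 (S = 55): V_0 = 1/1.02·[0.5818·0.0000 + 0.4182·11.5000] = 4.7148

£4.71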